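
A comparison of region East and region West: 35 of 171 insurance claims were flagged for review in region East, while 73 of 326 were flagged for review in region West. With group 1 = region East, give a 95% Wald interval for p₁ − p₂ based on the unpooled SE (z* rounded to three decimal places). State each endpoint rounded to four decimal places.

p̂₁ = 35/171 = 0.20468, p̂₂ = 73/326 = 0.22393; p̂₁ − p̂₂ = -0.01925.
SE = √(0.000951960 + 0.000533078) = √0.001485038 = 0.038536.
z* = 1.960 at the 95% level. Margin of error = 0.07553.
So the interval runs from -0.0948 to 0.0563.

(-0.0948, 0.0563)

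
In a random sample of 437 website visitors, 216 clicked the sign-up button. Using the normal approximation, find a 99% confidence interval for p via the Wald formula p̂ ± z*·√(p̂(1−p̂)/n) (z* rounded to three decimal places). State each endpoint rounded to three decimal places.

With x = 216 successes in n = 437, p̂ = 0.49428.
Standard error of p̂: √(0.249967/437) = √0.000572007 = 0.023917.
The 99% critical value is z* = 2.576.
Margin = 2.576·0.023917 = 0.06161.
Interval: 0.49428 ± 0.06161 → (0.433, 0.556).

(0.433, 0.556)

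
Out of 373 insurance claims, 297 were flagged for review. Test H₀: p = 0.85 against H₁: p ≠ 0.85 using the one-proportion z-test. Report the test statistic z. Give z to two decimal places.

z = -2.91

With x = 297 successes in n = 373, p̂ = 0.79625.
Null standard error: √(0.85·0.15/373) = √0.000341823 = 0.018488.
z = (0.79625 − 0.85)/0.018488 = -0.05375/0.018488 = -2.91.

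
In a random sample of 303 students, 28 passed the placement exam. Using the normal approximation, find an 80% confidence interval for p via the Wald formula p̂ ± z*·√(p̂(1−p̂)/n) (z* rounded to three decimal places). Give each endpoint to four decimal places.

The sample proportion is 28/303 = 0.09241.
SE = √(p̂(1−p̂)/n) = √(0.083870/303) = 0.016637.
For 80% confidence, z* = 1.282.
Margin of error: 1.282 × 0.016637 = 0.02133.
So the interval runs from 0.0711 to 0.1137.

(0.0711, 0.1137)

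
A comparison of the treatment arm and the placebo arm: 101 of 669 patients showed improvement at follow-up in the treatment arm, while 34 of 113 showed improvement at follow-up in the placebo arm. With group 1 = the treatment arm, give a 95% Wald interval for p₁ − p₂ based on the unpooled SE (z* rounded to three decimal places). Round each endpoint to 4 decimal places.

(-0.2387, -0.0611)

p̂₁ = 0.15097, p̂₂ = 0.30088, so the observed difference is -0.14991.
SE = √(0.000191598 + 0.001861533) = √0.002053131 = 0.045311.
z* = 1.960 at the 95% level. Margin of error = 0.08881.
Interval: -0.14991 ± 0.08881 → (-0.2387, -0.0611).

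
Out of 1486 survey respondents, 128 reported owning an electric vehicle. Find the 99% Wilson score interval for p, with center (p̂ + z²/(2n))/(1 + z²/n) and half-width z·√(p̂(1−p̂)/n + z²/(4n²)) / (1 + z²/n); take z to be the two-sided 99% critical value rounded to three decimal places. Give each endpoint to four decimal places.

(0.0692, 0.1068)

p̂ = 128/1486 = 0.08614; z = 2.576, so z² = 6.635776.
Denominator 1 + z²/n = 1 + 6.635776/1486 = 1.004466.
Adjusted center: (0.08614 + z²/(2n))/1.004466 = 0.08798.
Radicand: p̂(1−p̂)/n + z²/(4n²) = 0.000052973 + 0.000000751 = 0.000053724.
Half-width = z·√(radicand)/denom = 2.576·0.007330/1.004466 = 0.01880.
So the interval runs from 0.0692 to 0.1068.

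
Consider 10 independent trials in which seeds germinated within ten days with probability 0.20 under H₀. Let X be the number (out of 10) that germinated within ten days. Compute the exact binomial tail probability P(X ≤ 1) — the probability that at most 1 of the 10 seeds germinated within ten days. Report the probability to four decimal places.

P = 0.3758

X ~ Binomial(n=10, p=0.20).
P(X ≤ 1) = C(10,0)·0.20^0·0.80^10 + C(10,1)·0.20^1·0.80^9.
= 0.107374 + 0.268435 = 0.3758.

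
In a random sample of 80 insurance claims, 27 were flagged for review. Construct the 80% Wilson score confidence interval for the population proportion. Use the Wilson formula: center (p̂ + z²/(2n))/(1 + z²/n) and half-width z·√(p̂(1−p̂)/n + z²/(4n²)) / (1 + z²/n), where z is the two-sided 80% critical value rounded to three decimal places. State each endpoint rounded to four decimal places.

Here p̂ = 27/80 = 0.33750 and z = 1.282 (z² = 1.643524).
Denominator 1 + z²/n = 1 + 1.643524/80 = 1.020544.
Adjusted center: (0.33750 + z²/(2n))/1.020544 = 0.34077.
Radicand: p̂(1−p̂)/n + z²/(4n²) = 0.002794922 + 0.000064200 = 0.002859122.
Half-width = 1.282·√0.002859122/1.020544 = 0.06717.
CI: 0.34077 ± 0.06717 = (0.2736, 0.4079).

(0.2736, 0.4079)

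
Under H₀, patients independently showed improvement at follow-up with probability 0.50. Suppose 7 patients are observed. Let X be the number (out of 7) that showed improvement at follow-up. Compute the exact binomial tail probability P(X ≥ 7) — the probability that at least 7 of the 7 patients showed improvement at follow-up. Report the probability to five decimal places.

P = 0.00781

X is binomial with n = 7 and p = 0.50.
P(X ≥ 7) = C(7,7)·0.50^7·0.50^0.
= 0.007812 = 0.00781.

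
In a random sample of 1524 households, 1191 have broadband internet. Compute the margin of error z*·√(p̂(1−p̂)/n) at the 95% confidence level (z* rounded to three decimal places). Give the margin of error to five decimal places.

With x = 1191 successes in n = 1524, p̂ = 0.78150.
Standard error of p̂: √(0.170760/1524) = √0.000112047 = 0.010585.
The 95% critical value is z* = 1.960.
So ME = 0.02075.

ME = 0.02075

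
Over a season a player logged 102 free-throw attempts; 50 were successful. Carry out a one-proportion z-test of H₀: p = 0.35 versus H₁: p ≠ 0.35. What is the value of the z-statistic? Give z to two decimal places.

With x = 50 successes in n = 102, p̂ = 0.49020.
SE₀ = √(0.35·0.65/102) = 0.047227.
z = (p̂ − p₀)/SE = (0.49020 − 0.35)/0.047227 = 2.97.

z = 2.97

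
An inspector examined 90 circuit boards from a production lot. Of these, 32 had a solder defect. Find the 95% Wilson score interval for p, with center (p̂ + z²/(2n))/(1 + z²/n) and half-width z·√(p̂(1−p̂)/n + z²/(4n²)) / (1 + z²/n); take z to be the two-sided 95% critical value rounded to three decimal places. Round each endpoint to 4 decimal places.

(0.2644, 0.4585)

Here p̂ = 32/90 = 0.35556 and z = 1.960 (z² = 3.841600).
1 + z²/n = 1.042684.
Adjusted center: (0.35556 + z²/(2n))/1.042684 = 0.36147.
Radicand: p̂(1−p̂)/n + z²/(4n²) = 0.002545953 + 0.000118568 = 0.002664521.
Half-width = 1.960·√0.002664521/1.042684 = 0.09703.
Interval: 0.36147 ± 0.09703 → (0.2644, 0.4585).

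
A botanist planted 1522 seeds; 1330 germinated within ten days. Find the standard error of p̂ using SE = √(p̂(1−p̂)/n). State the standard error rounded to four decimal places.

SE = 0.0085

p̂ = 1330/1522 = 0.87385.
p̂(1−p̂) = 0.110236.
Dividing by n and taking the root: √0.000072428 = 0.0085.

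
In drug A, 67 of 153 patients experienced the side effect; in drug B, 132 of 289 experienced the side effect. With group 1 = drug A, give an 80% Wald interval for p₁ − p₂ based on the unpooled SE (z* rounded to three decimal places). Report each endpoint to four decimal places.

(-0.0825, 0.0448)

p̂₁ = 67/153 = 0.43791, p̂₂ = 132/289 = 0.45675; p̂₁ − p̂₂ = -0.01884.
SE = √(0.001608789 + 0.000858579) = √0.002467368 = 0.049673.
z* = 1.282 at the 80% level. Margin of error = 0.06368.
Interval: -0.01884 ± 0.06368 → (-0.0825, 0.0448).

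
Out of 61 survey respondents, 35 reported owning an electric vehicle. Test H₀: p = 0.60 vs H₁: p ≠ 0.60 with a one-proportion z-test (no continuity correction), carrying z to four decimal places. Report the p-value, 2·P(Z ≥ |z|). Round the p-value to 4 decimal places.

p-value = 0.6758

Sample proportion p̂ = 35/61 = 0.57377.
Under H₀, SE = √(p₀(1−p₀)/n) = √(0.60·0.40/61) = √0.003934426 = 0.062725.
Test statistic (full precision, shown to 4 dp): z = (35/61 − 0.60)/SE₀ ≈ -0.4182.
p-value = 2·P(Z ≥ |z|) with z = -0.4182 → 0.6758.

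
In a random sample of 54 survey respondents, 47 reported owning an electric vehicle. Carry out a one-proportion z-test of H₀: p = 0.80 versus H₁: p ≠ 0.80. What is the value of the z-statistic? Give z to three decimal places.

The sample proportion is 47/54 = 0.87037.
Under H₀, SE = √(p₀(1−p₀)/n) = √(0.80·0.20/54) = √0.002962963 = 0.054433.
z = (p̂ − p₀)/SE = (0.87037 − 0.80)/0.054433 = 1.293.

z = 1.293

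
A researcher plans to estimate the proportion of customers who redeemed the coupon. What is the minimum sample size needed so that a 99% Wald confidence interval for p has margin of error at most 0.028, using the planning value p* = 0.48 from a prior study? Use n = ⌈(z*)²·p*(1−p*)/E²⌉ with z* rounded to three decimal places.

n = 2113

For 99% confidence, z* = 2.576.
p*(1−p*) = 0.2496.
(z*)²·p*(1−p*)/E² = 6.635776·0.2496/0.000784 = 2112.614.
⌈2112.614⌉ = 2113.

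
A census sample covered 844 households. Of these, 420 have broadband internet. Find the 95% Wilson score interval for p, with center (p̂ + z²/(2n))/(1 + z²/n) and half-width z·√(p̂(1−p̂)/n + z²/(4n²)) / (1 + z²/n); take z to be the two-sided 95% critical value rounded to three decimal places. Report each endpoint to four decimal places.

Here p̂ = 420/844 = 0.49763 and z = 1.960 (z² = 3.841600).
1 + z²/n = 1.004552.
Adjusted center: (0.49763 + z²/(2n))/1.004552 = 0.49764.
Radicand: p̂(1−p̂)/n + z²/(4n²) = 0.000296202 + 0.000001348 = 0.000297550.
Half-width = z·√(radicand)/denom = 1.960·0.017250/1.004552 = 0.03366.
CI: 0.49764 ± 0.03366 = (0.4640, 0.5313).

(0.4640, 0.5313)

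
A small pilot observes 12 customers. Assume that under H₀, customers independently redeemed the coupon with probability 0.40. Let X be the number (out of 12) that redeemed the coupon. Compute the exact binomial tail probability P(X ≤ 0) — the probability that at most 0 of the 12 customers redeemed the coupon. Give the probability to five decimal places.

P = 0.00218

X is binomial with n = 12 and p = 0.40.
P(X ≤ 0) = C(12,0)·0.40^0·0.60^12.
= 0.002177 = 0.00218.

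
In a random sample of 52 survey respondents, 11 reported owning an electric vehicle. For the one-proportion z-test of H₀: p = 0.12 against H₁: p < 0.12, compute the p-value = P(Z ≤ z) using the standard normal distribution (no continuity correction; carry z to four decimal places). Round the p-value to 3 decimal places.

With x = 11 successes in n = 52, p̂ = 0.21154.
Under H₀, SE = √(p₀(1−p₀)/n) = √(0.12·0.88/52) = √0.002030769 = 0.045064.
Test statistic (full precision, shown to 4 dp): z = (11/52 − 0.12)/SE₀ ≈ 2.0313.
From the standard normal, P(Z ≤ z) = 0.979.

p-value = 0.979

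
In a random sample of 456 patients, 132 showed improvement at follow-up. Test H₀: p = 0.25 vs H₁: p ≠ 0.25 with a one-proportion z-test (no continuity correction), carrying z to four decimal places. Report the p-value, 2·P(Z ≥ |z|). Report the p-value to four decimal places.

Sample proportion p̂ = 132/456 = 0.28947.
SE₀ = √(0.25·0.75/456) = 0.020278.
z = (p̂ − p₀)/SE = (132/456 − 0.25)/0.020278 ≈ 1.9467.
p-value = 2·P(Z ≥ |z|) with z = 1.9467 → 0.0516.

p-value = 0.0516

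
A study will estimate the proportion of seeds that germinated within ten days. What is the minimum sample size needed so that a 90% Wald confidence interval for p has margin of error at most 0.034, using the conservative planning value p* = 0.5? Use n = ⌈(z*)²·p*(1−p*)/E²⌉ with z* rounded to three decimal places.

z* = 1.645 at the 90% level.
p*(1−p*) = 0.50·0.50 = 0.2500.
(z*)²·p*(1−p*)/E² = 2.706025·0.2500/0.001156 = 585.213.
Rounding up, n = 586.

n = 586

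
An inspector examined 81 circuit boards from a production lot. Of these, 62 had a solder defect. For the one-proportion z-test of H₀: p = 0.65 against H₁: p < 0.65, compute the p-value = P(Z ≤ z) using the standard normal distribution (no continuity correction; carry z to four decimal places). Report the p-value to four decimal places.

Sample proportion p̂ = 62/81 = 0.76543.
Under H₀, SE = √(p₀(1−p₀)/n) = √(0.65·0.35/81) = √0.002808642 = 0.052997.
Test statistic (full precision, shown to 4 dp): z = (62/81 − 0.65)/SE₀ ≈ 2.1781.
From the standard normal, P(Z ≤ z) = 0.9853.

p-value = 0.9853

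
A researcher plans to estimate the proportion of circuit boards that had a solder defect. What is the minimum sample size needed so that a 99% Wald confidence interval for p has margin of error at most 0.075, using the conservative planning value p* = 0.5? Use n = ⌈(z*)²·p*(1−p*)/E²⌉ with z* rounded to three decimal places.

n = 295

The 99% critical value is z* = 2.576.
p*(1−p*) = 0.50·0.50 = 0.2500.
(z*)²·p*(1−p*)/E² = 6.635776·0.2500/0.005625 = 294.923.
⌈294.923⌉ = 295.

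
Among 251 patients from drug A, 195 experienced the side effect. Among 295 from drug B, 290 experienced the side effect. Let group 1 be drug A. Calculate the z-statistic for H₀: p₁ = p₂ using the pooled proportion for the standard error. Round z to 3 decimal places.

Sample proportions: p̂₁ = 195/251 = 0.77689 and p̂₂ = 290/295 = 0.98305.
Pooling: p̂ = 485/546 = 0.88828.
Pooled SE = √[0.0992399·0.00737389] ≈ 0.027052.
z = -0.20616/0.027052 = -7.621.

z = -7.621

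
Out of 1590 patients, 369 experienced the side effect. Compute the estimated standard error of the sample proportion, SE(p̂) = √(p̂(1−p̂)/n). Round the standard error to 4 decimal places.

SE = 0.0106

The sample proportion is 369/1590 = 0.23208.
p̂(1−p̂) = 0.23208·0.76792 = 0.178219.
Dividing by n and taking the root: √0.000112087 = 0.0106.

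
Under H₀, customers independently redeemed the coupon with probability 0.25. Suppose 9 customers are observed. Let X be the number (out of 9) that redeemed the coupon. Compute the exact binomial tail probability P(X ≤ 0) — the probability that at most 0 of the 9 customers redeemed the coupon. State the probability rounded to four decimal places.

X is binomial with n = 9 and p = 0.25.
P(X ≤ 0) = C(9,0)·0.25^0·0.75^9.
= 0.075085 = 0.0751.

P = 0.0751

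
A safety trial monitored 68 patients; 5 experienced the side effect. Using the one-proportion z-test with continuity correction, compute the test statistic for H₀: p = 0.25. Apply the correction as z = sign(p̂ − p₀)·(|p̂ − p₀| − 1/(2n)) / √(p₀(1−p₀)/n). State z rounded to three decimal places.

z = -3.221

Sample proportion p̂ = 5/68 = 0.07353. p̂ − p₀ = -0.176471.
Continuity correction 1/(2n) = 1/136 = 0.007353.
Corrected numerator: |-0.176471| − 0.007353 = 0.169118.
Null standard error: √(0.25·0.75/68) = √0.002757353 = 0.052511.
z = (−)0.169118/0.052511 = -3.221.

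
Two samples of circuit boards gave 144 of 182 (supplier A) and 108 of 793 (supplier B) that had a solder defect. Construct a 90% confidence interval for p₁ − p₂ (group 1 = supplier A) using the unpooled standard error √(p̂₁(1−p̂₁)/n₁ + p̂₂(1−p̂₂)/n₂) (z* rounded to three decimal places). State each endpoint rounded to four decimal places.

(0.6016, 0.7085)

p̂₁ = 0.79121, p̂₂ = 0.13619, so the observed difference is 0.65502.
Unpooled SE = √(p̂₁(1−p̂₁)/n₁ + p̂₂(1−p̂₂)/n₂) = √(0.000907678 + 0.000148352) = 0.032497.
For 90% confidence, z* = 1.645. Margin = 1.645·0.032497 = 0.05346.
CI: 0.65502 ± 0.05346 = (0.6016, 0.7085).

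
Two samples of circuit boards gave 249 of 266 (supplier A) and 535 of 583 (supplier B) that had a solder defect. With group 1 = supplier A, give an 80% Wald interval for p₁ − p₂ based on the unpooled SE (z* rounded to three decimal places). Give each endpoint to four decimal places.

(-0.0057, 0.0426)

p̂₁ = 0.93609, p̂₂ = 0.91767, so the observed difference is 0.01842.
SE = √(0.000224907 + 0.000129595) = √0.000354502 = 0.018828.
z* = 1.282 at the 80% level. Margin of error = 0.02414.
CI: 0.01842 ± 0.02414 = (-0.0057, 0.0426).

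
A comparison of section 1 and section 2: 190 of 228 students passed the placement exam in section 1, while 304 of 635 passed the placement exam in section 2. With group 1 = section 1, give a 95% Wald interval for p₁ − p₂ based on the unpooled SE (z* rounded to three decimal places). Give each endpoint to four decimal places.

(0.2925, 0.4166)

p̂₁ = 0.83333, p̂₂ = 0.47874, so the observed difference is 0.35459.
SE = √(0.000609162 + 0.000392989) = √0.001002151 = 0.031657.
The 95% critical value is z* = 1.960. Margin = 1.960·0.031657 = 0.06205.
Interval: 0.35459 ± 0.06205 → (0.2925, 0.4166).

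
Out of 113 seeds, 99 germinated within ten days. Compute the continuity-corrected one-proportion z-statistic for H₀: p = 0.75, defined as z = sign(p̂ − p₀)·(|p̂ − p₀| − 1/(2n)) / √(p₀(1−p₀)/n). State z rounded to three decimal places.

z = 2.987

The sample proportion is 99/113 = 0.87611. p̂ − p₀ = 0.126106.
Continuity correction 1/(2n) = 1/226 = 0.004425.
Corrected numerator: |0.126106| − 0.004425 = 0.121681.
Under H₀, SE = √(p₀(1−p₀)/n) = √(0.75·0.25/113) = √0.001659292 = 0.040734.
z = +0.121681/0.040734 = 2.987.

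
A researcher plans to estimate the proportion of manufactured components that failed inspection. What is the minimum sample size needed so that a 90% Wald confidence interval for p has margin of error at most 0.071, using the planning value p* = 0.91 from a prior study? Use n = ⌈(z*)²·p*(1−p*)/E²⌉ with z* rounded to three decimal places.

z* = 1.645 at the 90% level.
p*(1−p*) = 0.0819.
(z*)²·p*(1−p*)/E² = 2.706025·0.0819/0.005041 = 43.964.
⌈43.964⌉ = 44.

n = 44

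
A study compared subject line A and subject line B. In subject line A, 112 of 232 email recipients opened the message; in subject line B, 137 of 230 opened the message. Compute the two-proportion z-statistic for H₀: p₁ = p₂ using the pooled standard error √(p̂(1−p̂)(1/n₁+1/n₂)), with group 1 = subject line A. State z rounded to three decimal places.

z = -2.434

p̂₁ = 112/232 = 0.48276, p̂₂ = 137/230 = 0.59565.
Pooling: p̂ = 249/462 = 0.53896.
SE = √[p̂(1−p̂)(1/n₁+1/n₂)] = √[0.53896·0.46104·(1/232+1/230)] ≈ 0.046383.
z = (p̂₁ − p̂₂)/SE = (0.48276 − 0.59565)/0.046383 = -0.11289/0.046383 = -2.434.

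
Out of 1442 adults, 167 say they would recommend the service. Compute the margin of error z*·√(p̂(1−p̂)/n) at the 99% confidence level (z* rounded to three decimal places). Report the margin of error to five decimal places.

p̂ = 167/1442 = 0.11581.
Standard error of p̂: √(0.102399/1442) = √0.000071012 = 0.008427.
z* = 2.576 at the 99% level.
Margin of error = z*·SE = 2.576 × 0.008427 = 0.02171.

ME = 0.02171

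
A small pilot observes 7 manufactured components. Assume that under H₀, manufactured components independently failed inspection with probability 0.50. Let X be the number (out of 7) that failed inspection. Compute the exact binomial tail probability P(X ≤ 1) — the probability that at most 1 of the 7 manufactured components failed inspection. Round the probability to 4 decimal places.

P = 0.0625

X is binomial with n = 7 and p = 0.50.
P(X ≤ 1) = C(7,0)·0.50^0·0.50^7 + C(7,1)·0.50^1·0.50^6.
= 0.007812 + 0.054688 = 0.0625.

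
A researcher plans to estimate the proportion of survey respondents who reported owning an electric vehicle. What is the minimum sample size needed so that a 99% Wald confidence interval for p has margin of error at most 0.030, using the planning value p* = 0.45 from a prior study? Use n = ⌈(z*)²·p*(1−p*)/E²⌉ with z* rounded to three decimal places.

n = 1825

For 99% confidence, z* = 2.576.
p*(1−p*) = 0.2475.
Required n before rounding: 6.635776 × 0.2475 / 0.030² = 1824.838.
⌈1824.838⌉ = 1825.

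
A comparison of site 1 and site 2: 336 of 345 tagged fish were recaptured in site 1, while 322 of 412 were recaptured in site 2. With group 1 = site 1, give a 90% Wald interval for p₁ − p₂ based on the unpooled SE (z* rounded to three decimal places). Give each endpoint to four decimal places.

p̂₁ = 0.97391, p̂₂ = 0.78155, so the observed difference is 0.19236.
Unpooled SE = √(p̂₁(1−p̂₁)/n₁ + p̂₂(1−p̂₂)/n₂) = √(0.000073642 + 0.000414388) = 0.022091.
The 90% critical value is z* = 1.645. Margin of error = 0.03634.
So the interval runs from 0.1560 to 0.2287.

(0.1560, 0.2287)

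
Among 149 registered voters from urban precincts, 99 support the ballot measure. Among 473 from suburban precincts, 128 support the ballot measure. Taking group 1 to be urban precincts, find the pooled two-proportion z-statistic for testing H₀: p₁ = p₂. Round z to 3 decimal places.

Sample proportions: p̂₁ = 99/149 = 0.66443 and p̂₂ = 128/473 = 0.27061.
Pooled p̂ = (99+128)/(149+473) = 227/622 = 0.36495.
SE = √[p̂(1−p̂)(1/n₁+1/n₂)] = √[0.36495·0.63505·(1/149+1/473)] ≈ 0.045226.
z = 0.39382/0.045226 = 8.708.

z = 8.708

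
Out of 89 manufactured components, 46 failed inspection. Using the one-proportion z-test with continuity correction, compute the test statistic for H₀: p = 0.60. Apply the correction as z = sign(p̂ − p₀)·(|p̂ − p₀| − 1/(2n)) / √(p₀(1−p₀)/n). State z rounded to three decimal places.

The sample proportion is 46/89 = 0.51685. p̂ − p₀ = -0.083146.
1/(2n) = 0.005618.
Corrected numerator: |-0.083146| − 0.005618 = 0.077528.
Under H₀, SE = √(p₀(1−p₀)/n) = √(0.60·0.40/89) = √0.002696629 = 0.051929.
z = (−)0.077528/0.051929 = -1.493.

z = -1.493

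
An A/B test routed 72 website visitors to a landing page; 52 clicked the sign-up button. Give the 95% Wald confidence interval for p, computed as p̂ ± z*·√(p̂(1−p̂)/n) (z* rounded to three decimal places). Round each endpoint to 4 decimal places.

(0.6188, 0.8257)

p̂ = 52/72 = 0.72222.
Standard error of p̂: √(0.200617/72) = √0.002786351 = 0.052786.
z* = 1.960 at the 95% level.
Margin of error: 1.960 × 0.052786 = 0.10346.
So the interval runs from 0.6188 to 0.8257.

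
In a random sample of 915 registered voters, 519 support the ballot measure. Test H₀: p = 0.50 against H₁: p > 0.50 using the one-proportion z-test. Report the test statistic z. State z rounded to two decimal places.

z = 4.07

The sample proportion is 519/915 = 0.56721.
Under H₀, SE = √(p₀(1−p₀)/n) = √(0.50·0.50/915) = √0.000273224 = 0.016529.
Test statistic: z = 0.06721/0.016529 = 4.07.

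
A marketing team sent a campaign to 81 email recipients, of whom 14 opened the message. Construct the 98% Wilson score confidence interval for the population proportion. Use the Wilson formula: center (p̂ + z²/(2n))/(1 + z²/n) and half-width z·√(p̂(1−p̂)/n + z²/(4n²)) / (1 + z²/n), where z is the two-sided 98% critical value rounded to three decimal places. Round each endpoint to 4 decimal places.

Here p̂ = 14/81 = 0.17284 and z = 2.326 (z² = 5.410276).
Denominator 1 + z²/n = 1 + 5.410276/81 = 1.066794.
Adjusted center: (0.17284 + z²/(2n))/1.066794 = 0.19332.
Radicand: p̂(1−p̂)/n + z²/(4n²) = 0.001765012 + 0.000206153 = 0.001971165.
Half-width = 2.326·√0.001971165/1.066794 = 0.09680.
CI: 0.19332 ± 0.09680 = (0.0965, 0.2901).

(0.0965, 0.2901)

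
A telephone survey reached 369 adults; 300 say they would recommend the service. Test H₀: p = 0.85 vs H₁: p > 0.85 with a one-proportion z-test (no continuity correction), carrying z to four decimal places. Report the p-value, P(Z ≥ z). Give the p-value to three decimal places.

The sample proportion is 300/369 = 0.81301.
SE₀ = √(0.85·0.15/369) = 0.018588.
z = (p̂ − p₀)/SE = (300/369 − 0.85)/0.018588 ≈ -1.9901.
From the standard normal, P(Z ≥ z) = 0.977.

p-value = 0.977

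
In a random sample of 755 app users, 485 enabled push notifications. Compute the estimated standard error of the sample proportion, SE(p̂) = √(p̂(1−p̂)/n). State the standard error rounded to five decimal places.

SE = 0.01744

With x = 485 successes in n = 755, p̂ = 0.64238.
p̂(1−p̂) = 0.229728.
SE = √(0.229728/755) = 0.01744.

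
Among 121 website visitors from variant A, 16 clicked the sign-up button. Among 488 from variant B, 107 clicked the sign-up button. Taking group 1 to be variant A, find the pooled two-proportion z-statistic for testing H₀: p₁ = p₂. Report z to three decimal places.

p̂₁ = 16/121 = 0.13223, p̂₂ = 107/488 = 0.21926.
Pooling: p̂ = 123/609 = 0.20197.
SE = √[p̂(1−p̂)(1/n₁+1/n₂)] = √[0.20197·0.79803·(1/121+1/488)] ≈ 0.040772.
z = (p̂₁ − p̂₂)/SE = (0.13223 − 0.21926)/0.040772 = -0.08703/0.040772 = -2.135.

z = -2.135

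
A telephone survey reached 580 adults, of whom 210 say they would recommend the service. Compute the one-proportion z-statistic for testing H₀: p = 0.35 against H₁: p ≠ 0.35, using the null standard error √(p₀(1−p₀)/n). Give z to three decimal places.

Sample proportion p̂ = 210/580 = 0.36207.
Under H₀, SE = √(p₀(1−p₀)/n) = √(0.35·0.65/580) = √0.000392241 = 0.019805.
z = (p̂ − p₀)/SE = (0.36207 − 0.35)/0.019805 = 0.609.

z = 0.609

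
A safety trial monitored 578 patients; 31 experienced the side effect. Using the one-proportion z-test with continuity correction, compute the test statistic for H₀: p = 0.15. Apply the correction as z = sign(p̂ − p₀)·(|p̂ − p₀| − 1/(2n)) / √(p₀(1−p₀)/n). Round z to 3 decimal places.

Sample proportion p̂ = 31/578 = 0.05363. p̂ − p₀ = -0.096367.
Continuity correction 1/(2n) = 1/1156 = 0.000865.
Corrected numerator: |-0.096367| − 0.000865 = 0.095502.
Under H₀, SE = √(p₀(1−p₀)/n) = √(0.15·0.85/578) = √0.000220588 = 0.014852.
z = (−)0.095502/0.014852 = -6.430.

z = -6.430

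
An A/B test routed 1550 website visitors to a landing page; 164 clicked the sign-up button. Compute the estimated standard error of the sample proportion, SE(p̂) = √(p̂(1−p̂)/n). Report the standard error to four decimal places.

The sample proportion is 164/1550 = 0.10581.
p̂(1−p̂) = 0.094614.
Dividing by n and taking the root: √0.000061041 = 0.0078.

SE = 0.0078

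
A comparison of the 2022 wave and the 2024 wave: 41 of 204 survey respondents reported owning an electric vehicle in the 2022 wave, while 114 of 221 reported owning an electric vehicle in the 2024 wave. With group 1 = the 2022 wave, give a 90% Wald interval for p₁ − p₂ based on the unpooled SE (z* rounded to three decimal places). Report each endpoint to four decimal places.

p̂₁ = 41/204 = 0.20098, p̂₂ = 114/221 = 0.51584; p̂₁ − p̂₂ = -0.31486.
Unpooled SE = √(p̂₁(1−p̂₁)/n₁ + p̂₂(1−p̂₂)/n₂) = √(0.000787193 + 0.001130087) = 0.043787.
For 90% confidence, z* = 1.645. Margin = 1.645·0.043787 = 0.07203.
So the interval runs from -0.3869 to -0.2428.

(-0.3869, -0.2428)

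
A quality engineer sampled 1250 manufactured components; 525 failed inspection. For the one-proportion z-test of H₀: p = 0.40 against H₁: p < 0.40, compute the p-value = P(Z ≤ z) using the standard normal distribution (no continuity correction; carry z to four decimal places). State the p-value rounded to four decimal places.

p̂ = 525/1250 = 0.42000.
Null standard error: √(0.40·0.60/1250) = √0.000192000 = 0.013856.
z = (p̂ − p₀)/SE = (525/1250 − 0.40)/0.013856 ≈ 1.4434.
p-value = P(Z ≤ z) with z = 1.4434 → 0.9255.

p-value = 0.9255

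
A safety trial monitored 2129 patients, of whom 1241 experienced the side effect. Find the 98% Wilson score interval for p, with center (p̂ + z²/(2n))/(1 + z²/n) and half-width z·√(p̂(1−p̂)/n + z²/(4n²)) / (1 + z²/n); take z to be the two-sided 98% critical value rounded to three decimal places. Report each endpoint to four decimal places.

(0.5579, 0.6075)

p̂ = 1241/2129 = 0.58290; z = 2.326, so z² = 5.410276.
Denominator 1 + z²/n = 1 + 5.410276/2129 = 1.002541.
Adjusted center: (0.58290 + z²/(2n))/1.002541 = 0.58269.
Radicand: p̂(1−p̂)/n + z²/(4n²) = 0.000114198 + 0.000000298 = 0.000114496.
Half-width = 2.326·√0.000114496/1.002541 = 0.02483.
Interval: 0.58269 ± 0.02483 → (0.5579, 0.6075).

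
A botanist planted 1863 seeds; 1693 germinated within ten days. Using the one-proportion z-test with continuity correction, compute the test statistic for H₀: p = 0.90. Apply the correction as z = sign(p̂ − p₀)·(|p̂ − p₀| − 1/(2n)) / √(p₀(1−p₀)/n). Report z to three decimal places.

z = 1.220

p̂ = 1693/1863 = 0.90875. p̂ − p₀ = 0.008749.
Continuity correction 1/(2n) = 1/3726 = 0.000268.
Corrected numerator: |0.008749| − 0.000268 = 0.008481.
Null standard error: √(0.90·0.10/1863) = √0.000048309 = 0.006950.
z = (+)0.008481/0.006950 = 1.220.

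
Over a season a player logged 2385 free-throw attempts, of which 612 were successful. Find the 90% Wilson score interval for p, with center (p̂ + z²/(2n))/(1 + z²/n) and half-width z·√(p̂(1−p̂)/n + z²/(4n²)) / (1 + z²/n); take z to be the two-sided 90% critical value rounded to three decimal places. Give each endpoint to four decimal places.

Here p̂ = 612/2385 = 0.25660 and z = 1.645 (z² = 2.706025).
1 + z²/n = 1.001135.
Center = (0.25660 + 0.000567)/1.001135 = 0.25688.
Radicand: p̂(1−p̂)/n + z²/(4n²) = 0.000079983 + 0.000000119 = 0.000080102.
Half-width = z·√(radicand)/denom = 1.645·0.008950/1.001135 = 0.01471.
CI: 0.25688 ± 0.01471 = (0.2422, 0.2716).

(0.2422, 0.2716)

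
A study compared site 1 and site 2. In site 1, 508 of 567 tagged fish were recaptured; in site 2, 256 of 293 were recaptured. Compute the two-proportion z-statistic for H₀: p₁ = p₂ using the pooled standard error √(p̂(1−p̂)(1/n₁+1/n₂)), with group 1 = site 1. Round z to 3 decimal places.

z = 0.981

Sample proportions: p̂₁ = 508/567 = 0.89594 and p̂₂ = 256/293 = 0.87372.
Pooled p̂ = (508+256)/(567+293) = 764/860 = 0.88837.
Pooled SE = √[0.0991671·0.00517664] ≈ 0.022657.
z = 0.02222/0.022657 = 0.981.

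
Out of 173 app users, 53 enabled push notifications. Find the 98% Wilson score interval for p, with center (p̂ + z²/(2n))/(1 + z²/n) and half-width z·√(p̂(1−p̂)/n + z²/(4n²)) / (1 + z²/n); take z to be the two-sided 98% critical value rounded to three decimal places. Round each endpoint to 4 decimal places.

p̂ = 53/173 = 0.30636; z = 2.326, so z² = 5.410276.
Denominator 1 + z²/n = 1 + 5.410276/173 = 1.031273.
Adjusted center: (0.30636 + z²/(2n))/1.031273 = 0.31223.
Radicand: p̂(1−p̂)/n + z²/(4n²) = 0.001228341 + 0.000045193 = 0.001273534.
Half-width = z·√(radicand)/denom = 2.326·0.035687/1.031273 = 0.08049.
So the interval runs from 0.2317 to 0.3927.

(0.2317, 0.3927)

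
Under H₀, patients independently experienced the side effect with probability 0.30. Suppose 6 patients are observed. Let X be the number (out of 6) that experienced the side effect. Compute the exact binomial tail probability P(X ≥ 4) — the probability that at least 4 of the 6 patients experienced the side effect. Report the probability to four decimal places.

X is binomial with n = 6 and p = 0.30.
P(X ≥ 4) = C(6,4)·0.30^4·0.70^2 + C(6,5)·0.30^5·0.70^1 + C(6,6)·0.30^6·0.70^0.
= 0.059535 + 0.010206 + 0.000729 = 0.0705.

P = 0.0705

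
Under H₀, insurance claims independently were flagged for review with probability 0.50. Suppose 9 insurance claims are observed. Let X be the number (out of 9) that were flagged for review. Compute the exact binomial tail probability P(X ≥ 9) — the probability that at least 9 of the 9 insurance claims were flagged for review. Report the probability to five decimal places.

X ~ Binomial(n=9, p=0.50).
P(X ≥ 9) = C(9,9)·0.50^9·0.50^0.
= 0.001953 = 0.00195.

P = 0.00195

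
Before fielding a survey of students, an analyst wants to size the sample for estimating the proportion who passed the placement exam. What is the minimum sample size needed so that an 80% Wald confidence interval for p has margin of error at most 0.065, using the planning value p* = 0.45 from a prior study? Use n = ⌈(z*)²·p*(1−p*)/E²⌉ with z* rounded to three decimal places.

n = 97

The 80% critical value is z* = 1.282.
p*(1−p*) = 0.45·0.55 = 0.2475.
Required n before rounding: 1.643524 × 0.2475 / 0.065² = 96.277.
⌈96.277⌉ = 97.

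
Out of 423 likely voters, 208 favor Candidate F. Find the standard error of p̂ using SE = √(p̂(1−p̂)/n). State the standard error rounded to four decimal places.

The sample proportion is 208/423 = 0.49173.
p̂(1−p̂) = 0.249932.
Dividing by n and taking the root: √0.000590856 = 0.0243.

SE = 0.0243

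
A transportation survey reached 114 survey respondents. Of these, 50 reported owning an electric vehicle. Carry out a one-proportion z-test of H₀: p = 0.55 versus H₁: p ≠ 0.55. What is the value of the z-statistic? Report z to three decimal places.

z = -2.391

p̂ = 50/114 = 0.43860.
Null standard error: √(0.55·0.45/114) = √0.002171053 = 0.046595.
z = (p̂ − p₀)/SE = (0.43860 − 0.55)/0.046595 = -2.391.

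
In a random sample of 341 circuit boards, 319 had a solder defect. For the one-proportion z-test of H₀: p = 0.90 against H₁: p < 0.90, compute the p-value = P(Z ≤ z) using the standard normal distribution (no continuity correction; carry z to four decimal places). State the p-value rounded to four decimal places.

The sample proportion is 319/341 = 0.93548.
Null standard error: √(0.90·0.10/341) = √0.000263930 = 0.016246.
z = (p̂ − p₀)/SE = (319/341 − 0.90)/0.016246 ≈ 2.1842.
p-value = P(Z ≤ z) with z = 2.1842 → 0.9855.

p-value = 0.9855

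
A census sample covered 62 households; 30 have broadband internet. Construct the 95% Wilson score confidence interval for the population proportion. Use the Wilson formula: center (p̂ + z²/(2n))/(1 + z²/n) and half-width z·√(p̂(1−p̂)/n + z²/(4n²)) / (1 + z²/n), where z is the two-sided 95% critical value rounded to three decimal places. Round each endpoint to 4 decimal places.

Here p̂ = 30/62 = 0.48387 and z = 1.960 (z² = 3.841600).
1 + z²/n = 1.061961.
Center = (0.48387 + 0.030981)/1.061961 = 0.48481.
Radicand: p̂(1−p̂)/n + z²/(4n²) = 0.004028062 + 0.000249844 = 0.004277906.
Half-width = 1.960·√0.004277906/1.061961 = 0.12072.
CI: 0.48481 ± 0.12072 = (0.3641, 0.6055).

(0.3641, 0.6055)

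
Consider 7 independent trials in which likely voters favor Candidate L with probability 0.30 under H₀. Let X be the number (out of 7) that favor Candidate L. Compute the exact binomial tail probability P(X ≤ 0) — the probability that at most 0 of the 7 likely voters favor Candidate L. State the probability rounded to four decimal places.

P = 0.0824

X is binomial with n = 7 and p = 0.30.
P(X ≤ 0) = C(7,0)·0.30^0·0.70^7.
= 0.082354 = 0.0824.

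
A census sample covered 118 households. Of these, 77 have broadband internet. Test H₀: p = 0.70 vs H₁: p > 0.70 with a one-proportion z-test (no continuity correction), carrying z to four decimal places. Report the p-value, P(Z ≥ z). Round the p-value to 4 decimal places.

p-value = 0.8697

p̂ = 77/118 = 0.65254.
Under H₀, SE = √(p₀(1−p₀)/n) = √(0.70·0.30/118) = √0.001779661 = 0.042186.
Test statistic (full precision, shown to 4 dp): z = (77/118 − 0.70)/SE₀ ≈ -1.1250.
p-value = P(Z ≥ z) with z = -1.1250 → 0.8697.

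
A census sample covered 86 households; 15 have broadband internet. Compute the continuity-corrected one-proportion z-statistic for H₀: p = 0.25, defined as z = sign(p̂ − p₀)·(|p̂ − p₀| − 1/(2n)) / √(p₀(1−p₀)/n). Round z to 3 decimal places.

z = -1.494

Sample proportion p̂ = 15/86 = 0.17442. p̂ − p₀ = -0.075581.
1/(2n) = 0.005814.
Corrected numerator: |-0.075581| − 0.005814 = 0.069767.
Under H₀, SE = √(p₀(1−p₀)/n) = √(0.25·0.75/86) = √0.002180233 = 0.046693.
z = −0.069767/0.046693 = -1.494.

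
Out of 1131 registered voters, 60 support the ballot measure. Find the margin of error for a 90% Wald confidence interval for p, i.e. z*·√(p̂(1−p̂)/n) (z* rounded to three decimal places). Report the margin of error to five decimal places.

ME = 0.01096

With x = 60 successes in n = 1131, p̂ = 0.05305.
SE(p̂) = √(0.05305·0.94695/1131) = 0.006665.
The 90% critical value is z* = 1.645.
Margin of error = z*·SE = 1.645 × 0.006665 = 0.01096.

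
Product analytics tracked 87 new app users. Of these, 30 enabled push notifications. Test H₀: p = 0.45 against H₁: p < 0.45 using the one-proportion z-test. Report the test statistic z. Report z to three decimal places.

The sample proportion is 30/87 = 0.34483.
Null standard error: √(0.45·0.55/87) = √0.002844828 = 0.053337.
z = (0.34483 − 0.45)/0.053337 = -0.10517/0.053337 = -1.972.

z = -1.972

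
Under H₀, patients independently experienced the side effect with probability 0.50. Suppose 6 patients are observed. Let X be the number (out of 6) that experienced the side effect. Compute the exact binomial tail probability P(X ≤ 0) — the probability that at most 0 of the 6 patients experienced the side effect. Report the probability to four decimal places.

P = 0.0156

X is binomial with n = 6 and p = 0.50.
P(X ≤ 0) = C(6,0)·0.50^0·0.50^6.
= 0.015625 = 0.0156.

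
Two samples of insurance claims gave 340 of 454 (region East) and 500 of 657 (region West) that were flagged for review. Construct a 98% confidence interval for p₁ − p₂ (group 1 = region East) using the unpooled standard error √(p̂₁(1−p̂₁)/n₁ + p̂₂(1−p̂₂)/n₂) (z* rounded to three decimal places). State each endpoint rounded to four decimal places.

p̂₁ = 340/454 = 0.74890, p̂₂ = 500/657 = 0.76104; p̂₁ − p̂₂ = -0.01214.
Unpooled SE = √(p̂₁(1−p̂₁)/n₁ + p̂₂(1−p̂₂)/n₂) = √(0.000414206 + 0.000276805) = 0.026287.
For 98% confidence, z* = 2.326. Margin of error = 0.06114.
CI: -0.01214 ± 0.06114 = (-0.0733, 0.0490).

(-0.0733, 0.0490)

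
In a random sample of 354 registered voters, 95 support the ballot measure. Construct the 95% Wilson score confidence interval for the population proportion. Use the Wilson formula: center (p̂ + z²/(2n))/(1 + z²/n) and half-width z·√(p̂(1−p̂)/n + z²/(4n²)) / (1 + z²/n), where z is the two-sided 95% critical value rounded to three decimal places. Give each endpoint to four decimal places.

p̂ = 95/354 = 0.26836; z = 1.960, so z² = 3.841600.
1 + z²/n = 1.010852.
Adjusted center: (0.26836 + z²/(2n))/1.010852 = 0.27085.
Radicand: p̂(1−p̂)/n + z²/(4n²) = 0.000554643 + 0.000007664 = 0.000562307.
Half-width = 1.960·√0.000562307/1.010852 = 0.04598.
Interval: 0.27085 ± 0.04598 → (0.2249, 0.3168).

(0.2249, 0.3168)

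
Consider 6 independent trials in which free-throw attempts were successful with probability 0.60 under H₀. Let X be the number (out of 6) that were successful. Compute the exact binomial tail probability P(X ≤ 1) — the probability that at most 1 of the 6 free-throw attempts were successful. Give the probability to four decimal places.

P = 0.0410

X is binomial with n = 6 and p = 0.60.
P(X ≤ 1) = C(6,0)·0.60^0·0.40^6 + C(6,1)·0.60^1·0.40^5.
= 0.004096 + 0.036864 = 0.0410.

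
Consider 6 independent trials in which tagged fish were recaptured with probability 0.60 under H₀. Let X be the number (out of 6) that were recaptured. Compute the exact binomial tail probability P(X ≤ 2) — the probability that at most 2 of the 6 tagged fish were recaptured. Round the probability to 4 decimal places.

P = 0.1792

X is binomial with n = 6 and p = 0.60.
P(X ≤ 2) = C(6,0)·0.60^0·0.40^6 + C(6,1)·0.60^1·0.40^5 + C(6,2)·0.60^2·0.40^4.
= 0.004096 + 0.036864 + 0.138240 = 0.1792.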